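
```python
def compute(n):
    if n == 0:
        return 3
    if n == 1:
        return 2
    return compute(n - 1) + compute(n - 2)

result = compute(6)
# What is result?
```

Build up from base cases: compute(0)=3, compute(1)=2, compute(2)=5, compute(3)=7, compute(4)=12, compute(5)=19, compute(6)=31

Answer: 31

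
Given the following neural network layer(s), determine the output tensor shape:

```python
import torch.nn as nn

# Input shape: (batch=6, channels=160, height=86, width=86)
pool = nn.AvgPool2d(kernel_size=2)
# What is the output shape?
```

Input: (6, 160, 86, 86) -> Output: (6, 160, 43, 43)

Answer: (6, 160, 43, 43)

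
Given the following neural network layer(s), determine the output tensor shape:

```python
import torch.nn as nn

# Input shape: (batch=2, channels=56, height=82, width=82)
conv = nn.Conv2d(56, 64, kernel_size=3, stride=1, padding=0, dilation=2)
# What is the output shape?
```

Input: (2, 56, 82, 82) -> Output: (2, 64, 78, 78)

Answer: (2, 64, 78, 78)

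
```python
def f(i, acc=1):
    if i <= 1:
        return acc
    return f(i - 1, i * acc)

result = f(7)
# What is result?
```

Accumulator trace (n, acc): (7, 1) -> (6, 7) -> (5, 42) -> (4, 210) -> (3, 840) -> (2, 2520) -> (1, 5040) -> return 5040

Answer: 5040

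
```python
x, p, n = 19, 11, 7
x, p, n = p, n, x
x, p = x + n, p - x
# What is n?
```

Trace:
`x, p, n = 19, 11, 7` → x = 19; p = 11; n = 7
`x, p, n = p, n, x` → x = 11; p = 7; n = 19
`x, p = x + n, p - x` → x = 30; p = -4
So n = 19

Answer: 19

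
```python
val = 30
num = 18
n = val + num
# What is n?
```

Trace:
`val = 30` → val = 30
`num = 18` → num = 18
`n = val + num` → n = 48
So n = 48

Answer: 48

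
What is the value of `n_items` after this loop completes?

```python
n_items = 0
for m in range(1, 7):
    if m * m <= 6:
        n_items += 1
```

Count numbers where m² ≤ 6
`n_items` takes the values: 0 → 1 → 2

Answer: 2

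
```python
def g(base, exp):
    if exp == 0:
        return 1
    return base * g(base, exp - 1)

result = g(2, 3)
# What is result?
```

g(2, 3) = 2 * 2 * 2 = 8

Answer: 8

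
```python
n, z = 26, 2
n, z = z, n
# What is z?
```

Trace:
`n, z = 26, 2` → n = 26; z = 2
`n, z = z, n` → n = 2; z = 26
So z = 26

Answer: 26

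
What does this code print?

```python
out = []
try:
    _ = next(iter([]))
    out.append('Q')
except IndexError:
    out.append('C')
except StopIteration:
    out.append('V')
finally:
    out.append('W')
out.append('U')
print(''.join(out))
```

Execution trace: 'V' (except StopIteration) → 'W' (finally) → 'U' (after the try/except). Output: VWU

Answer: VWU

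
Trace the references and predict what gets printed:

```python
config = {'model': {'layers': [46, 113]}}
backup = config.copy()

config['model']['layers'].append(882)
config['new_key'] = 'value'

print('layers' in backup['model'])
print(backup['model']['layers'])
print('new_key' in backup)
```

Key concept: shallow copy gotcha with nested dict.
Step by step:
`config = {'model': {'layers': [46, 113]}}` → config = {'model': {'layers': [46, 113]}}
`backup = config.copy()` → backup = {'model': {'layers': [46, 113]}}
`config['model']['layers'].append(882)` → config = {'model': {'layers': [46, 113, 882]}}; backup = {'model': {'layers': [46, 113, 882]}}
`config['new_key'] = 'value'` → config = {'model': {'layers': [46, 113, 882]}, 'new_key': 'value'}
`print('layers' in backup['model'])` → prints True
`print(backup['model']['layers'])` → prints [46, 113, 882]
`print('new_key' in backup)` → prints False

Answer:
True
[46, 113, 882]
False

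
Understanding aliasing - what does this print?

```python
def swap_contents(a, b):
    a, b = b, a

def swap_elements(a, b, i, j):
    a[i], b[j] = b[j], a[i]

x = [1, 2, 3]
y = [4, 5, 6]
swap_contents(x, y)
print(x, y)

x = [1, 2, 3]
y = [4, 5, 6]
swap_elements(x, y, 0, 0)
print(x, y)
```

Key concept: parameter rebinding vs mutation.
Step by step:
`x = [1, 2, 3]` → x = [1, 2, 3]
`y = [4, 5, 6]` → y = [4, 5, 6]
`swap_contents(x, y)` → no visible change to tracked variables
`print(x, y)` → prints [1, 2, 3] [4, 5, 6]
`x = [1, 2, 3]` → x = [1, 2, 3]
`y = [4, 5, 6]` → y = [4, 5, 6]
`swap_elements(x, y, 0, 0)` → x = [4, 2, 3]; y = [1, 5, 6]
`print(x, y)` → prints [4, 2, 3] [1, 5, 6]

Answer:
[1, 2, 3] [4, 5, 6]
[4, 2, 3] [1, 5, 6]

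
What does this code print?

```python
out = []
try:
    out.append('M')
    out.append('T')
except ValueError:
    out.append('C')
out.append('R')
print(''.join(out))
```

Execution trace: 'M' (try body) → 'T' (try body, no exception) → 'R' (after the try/except). Output: MTR

Answer: MTR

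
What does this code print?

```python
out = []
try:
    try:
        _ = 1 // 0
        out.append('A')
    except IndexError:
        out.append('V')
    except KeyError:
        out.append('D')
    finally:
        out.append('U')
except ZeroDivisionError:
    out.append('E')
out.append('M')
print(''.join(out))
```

Execution trace: 'U' (finally) → 'E' (outer except ZeroDivisionError) → 'M' (after the try/except). Output: UEM

Answer: UEM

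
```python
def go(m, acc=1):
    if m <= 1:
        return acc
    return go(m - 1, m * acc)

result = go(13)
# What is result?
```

Accumulator trace (n, acc): (13, 1) -> (12, 13) -> (11, 156) -> (10, 1716) -> (9, 17160) -> (8, 154440) -> (7, 1235520) -> (6, 8648640) -> (5, 51891840) -> (4, 259459200) -> (3, 1037836800) -> (2, 3113510400) -> (1, 6227020800) -> return 6227020800

Answer: 6227020800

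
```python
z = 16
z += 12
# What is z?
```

Trace:
`z = 16` → z = 16
`z += 12` → z = 28
So z = 28

Answer: 28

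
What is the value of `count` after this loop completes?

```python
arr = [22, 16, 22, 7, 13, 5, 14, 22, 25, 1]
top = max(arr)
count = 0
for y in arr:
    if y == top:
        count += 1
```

Count of max value 25 in [22, 16, 22, 7, 13, 5, 14, 22, 25, 1]
`count` takes the values: 0 → 1

Answer: 1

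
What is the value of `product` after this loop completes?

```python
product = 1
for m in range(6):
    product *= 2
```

2^6 = 64
`product` takes the values: 1 → 2 → 4 → 8 → 16 → 32 → 64

Answer: 64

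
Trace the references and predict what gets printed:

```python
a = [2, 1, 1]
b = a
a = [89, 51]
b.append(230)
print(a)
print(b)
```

Key concept: rebinding vs mutation: a is rebound to a new list, b still points at the original.
Step by step:
`a = [2, 1, 1]` → a = [2, 1, 1]
`b = a` → b = [2, 1, 1] (same object as a)
`a = [89, 51]` → a = [89, 51]
`b.append(230)` → b = [2, 1, 1, 230]
`print(a)` → prints [89, 51]
`print(b)` → prints [2, 1, 1, 230]

Answer:
[89, 51]
[2, 1, 1, 230]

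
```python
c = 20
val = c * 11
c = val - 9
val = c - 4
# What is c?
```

Trace:
`c = 20` → c = 20
`val = c * 11` → val = 220
`c = val - 9` → c = 211
`val = c - 4` → val = 207
So c = 211

Answer: 211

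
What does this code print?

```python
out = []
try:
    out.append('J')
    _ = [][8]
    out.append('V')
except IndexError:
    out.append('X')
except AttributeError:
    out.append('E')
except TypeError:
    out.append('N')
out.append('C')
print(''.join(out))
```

Execution trace: 'J' (try body) → 'X' (except IndexError) → 'C' (after the try/except). Output: JXC

Answer: JXC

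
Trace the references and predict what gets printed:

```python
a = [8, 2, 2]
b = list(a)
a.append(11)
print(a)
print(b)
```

Key concept: list() constructor creates copy.
Step by step:
`a = [8, 2, 2]` → a = [8, 2, 2]
`b = list(a)` → b = [8, 2, 2]
`a.append(11)` → a = [8, 2, 2, 11]
`print(a)` → prints [8, 2, 2, 11]
`print(b)` → prints [8, 2, 2]

Answer:
[8, 2, 2, 11]
[8, 2, 2]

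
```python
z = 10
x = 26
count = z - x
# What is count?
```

Trace:
`z = 10` → z = 10
`x = 26` → x = 26
`count = z - x` → count = -16
So count = -16

Answer: -16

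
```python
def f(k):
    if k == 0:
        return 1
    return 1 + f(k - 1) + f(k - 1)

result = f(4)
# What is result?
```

f(k) = 1 + 2·f(k-1), f(0)=1. Closed form: (1+1)·2^4 - 1 = 31.

Answer: 31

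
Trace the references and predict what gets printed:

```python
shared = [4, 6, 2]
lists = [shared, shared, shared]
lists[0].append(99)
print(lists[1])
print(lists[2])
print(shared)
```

Key concept: list of same reference.
Step by step:
`shared = [4, 6, 2]` → shared = [4, 6, 2]
`lists = [shared, shared, shared]` → lists = [[4, 6, 2], [4, 6, 2], [4, 6, 2]]
`lists[0].append(99)` → shared = [4, 6, 2, 99]; lists = [[4, 6, 2, 99], [4, 6, 2, 99], [4, 6, 2, 99]]
`print(lists[1])` → prints [4, 6, 2, 99]
`print(lists[2])` → prints [4, 6, 2, 99]
`print(shared)` → prints [4, 6, 2, 99]

Answer:
[4, 6, 2, 99]
[4, 6, 2, 99]
[4, 6, 2, 99]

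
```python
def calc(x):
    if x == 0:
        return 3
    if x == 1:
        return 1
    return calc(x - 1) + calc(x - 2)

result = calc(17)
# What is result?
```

Build up from base cases: calc(0)=3, calc(1)=1, calc(2)=4, calc(3)=5, calc(4)=9, calc(5)=14, calc(6)=23, ..., calc(17)=4558

Answer: 4558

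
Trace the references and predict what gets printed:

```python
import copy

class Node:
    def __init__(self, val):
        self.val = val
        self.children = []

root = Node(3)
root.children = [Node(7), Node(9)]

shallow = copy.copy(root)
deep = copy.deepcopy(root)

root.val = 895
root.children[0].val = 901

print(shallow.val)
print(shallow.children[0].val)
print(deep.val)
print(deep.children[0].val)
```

Key concept: deep copy with custom objects.
Step by step:
`root = Node(3)` → root = Node(val=3, children=[])
`root.children = [Node(7), Node(9)]` → root = Node(val=3, children=[Node(val=7, children=[]), Node(val=9, children=[])])
`shallow = copy.copy(root)` → shallow = Node(val=3, children=[Node(val=7, children=[]), Node(val=9, children=[])])
`deep = copy.deepcopy(root)` → deep = Node(val=3, children=[Node(val=7, children=[]), Node(val=9, children=[])])
`root.val = 895` → root = Node(val=895, children=[Node(val=7, children=[]), Node(val=9, children=[])])
`root.children[0].val = 901` → root = Node(val=895, children=[Node(val=901, children=[]), Node(val=9, children=[])]); shallow = Node(val=3, children=[Node(val=901, children=[]), Node(val=9, children=[])])
`print(shallow.val)` → prints 3
`print(shallow.children[0].val)` → prints 901
`print(deep.val)` → prints 3
`print(deep.children[0].val)` → prints 7

Answer:
3
901
3
7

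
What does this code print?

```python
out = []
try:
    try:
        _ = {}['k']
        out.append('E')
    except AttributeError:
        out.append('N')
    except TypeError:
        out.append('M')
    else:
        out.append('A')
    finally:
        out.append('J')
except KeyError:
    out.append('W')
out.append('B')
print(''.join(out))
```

Execution trace: 'J' (finally) → 'W' (outer except KeyError) → 'B' (after the try/except). Output: JWB

Answer: JWB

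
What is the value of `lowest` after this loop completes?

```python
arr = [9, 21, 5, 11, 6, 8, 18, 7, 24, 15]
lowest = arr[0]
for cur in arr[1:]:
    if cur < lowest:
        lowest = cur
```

Minimum of [9, 21, 5, 11, 6, 8, 18, 7, 24, 15]
`lowest` takes the values: 9 → 5

Answer: 5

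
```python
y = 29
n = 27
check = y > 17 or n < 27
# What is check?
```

Trace:
`y = 29` → y = 29
`n = 27` → n = 27
`check = y > 17 or n < 27` → check = True
So check = True

Answer: True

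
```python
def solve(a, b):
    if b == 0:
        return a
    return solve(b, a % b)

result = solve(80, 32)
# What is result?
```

solve(80, 32) -> solve(32, 16) -> solve(16, 0) -> 16

Answer: 16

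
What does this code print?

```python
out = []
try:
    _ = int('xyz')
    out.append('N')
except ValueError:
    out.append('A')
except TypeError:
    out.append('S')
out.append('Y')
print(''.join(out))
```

Execution trace: 'A' (except ValueError) → 'Y' (after the try/except). Output: AY

Answer: AY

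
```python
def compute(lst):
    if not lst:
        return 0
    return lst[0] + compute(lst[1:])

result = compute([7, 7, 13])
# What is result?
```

7 + 7 + 13 + 0 = 27

Answer: 27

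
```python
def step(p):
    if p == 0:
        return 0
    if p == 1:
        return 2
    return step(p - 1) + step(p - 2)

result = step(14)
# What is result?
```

Build up from base cases: step(0)=0, step(1)=2, step(2)=2, step(3)=4, step(4)=6, step(5)=10, step(6)=16, ..., step(14)=754

Answer: 754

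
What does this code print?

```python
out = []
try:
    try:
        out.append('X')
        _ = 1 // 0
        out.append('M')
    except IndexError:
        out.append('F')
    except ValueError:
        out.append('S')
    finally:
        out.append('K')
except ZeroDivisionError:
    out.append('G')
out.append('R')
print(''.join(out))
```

Execution trace: 'X' (try body) → 'K' (finally) → 'G' (outer except ZeroDivisionError) → 'R' (after the try/except). Output: XKGR

Answer: XKGR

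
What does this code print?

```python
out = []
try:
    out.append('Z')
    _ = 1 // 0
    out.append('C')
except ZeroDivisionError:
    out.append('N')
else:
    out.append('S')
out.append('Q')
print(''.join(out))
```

Execution trace: 'Z' (try body) → 'N' (except ZeroDivisionError) → 'Q' (after the try/except). Output: ZNQ

Answer: ZNQ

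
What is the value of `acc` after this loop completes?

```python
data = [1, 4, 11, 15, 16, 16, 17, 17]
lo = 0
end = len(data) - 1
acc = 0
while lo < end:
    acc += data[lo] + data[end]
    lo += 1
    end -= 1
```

Sum of pairs from ends
`acc` takes the values: 0 → 18 → 39 → 66 → 97

Answer: 97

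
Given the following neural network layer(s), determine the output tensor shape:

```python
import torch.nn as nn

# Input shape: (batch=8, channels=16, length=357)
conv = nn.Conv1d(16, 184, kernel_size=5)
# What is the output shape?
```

Input: (8, 16, 357) -> Output: (8, 184, 353)

Answer: (8, 184, 353)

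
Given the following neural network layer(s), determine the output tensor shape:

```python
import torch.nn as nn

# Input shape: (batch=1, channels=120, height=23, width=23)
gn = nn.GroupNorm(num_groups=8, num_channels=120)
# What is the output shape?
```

Input: (1, 120, 23, 23) -> Output: (1, 120, 23, 23)

Answer: (1, 120, 23, 23)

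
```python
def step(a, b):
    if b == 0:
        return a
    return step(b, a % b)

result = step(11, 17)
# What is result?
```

step(11, 17) -> step(17, 11) -> step(11, 6) -> step(6, 5) -> step(5, 1) -> step(1, 0) -> 1

Answer: 1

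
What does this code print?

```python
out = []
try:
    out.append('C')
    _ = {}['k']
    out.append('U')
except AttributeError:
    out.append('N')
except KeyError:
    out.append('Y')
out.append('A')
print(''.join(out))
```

Execution trace: 'C' (try body) → 'Y' (except KeyError) → 'A' (after the try/except). Output: CYA

Answer: CYA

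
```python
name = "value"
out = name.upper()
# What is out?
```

Trace:
`name = "value"` → name = 'value'
`out = name.upper()` → out = 'VALUE'
So out = 'VALUE'

Answer: 'VALUE'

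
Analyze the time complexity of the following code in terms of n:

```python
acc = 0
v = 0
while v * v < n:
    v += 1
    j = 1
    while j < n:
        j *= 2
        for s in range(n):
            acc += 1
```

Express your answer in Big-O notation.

Each loop level contributes: √n × log n × n. Multiplying the contributions gives O(n√n log n).

Answer: O(n√n log n)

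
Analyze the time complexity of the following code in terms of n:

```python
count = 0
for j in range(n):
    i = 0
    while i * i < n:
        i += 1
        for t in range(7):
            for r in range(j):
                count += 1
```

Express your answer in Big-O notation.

Each loop level contributes: n × √n × 1 × n. Multiplying the contributions gives O(n^2√n).

Answer: O(n^2√n)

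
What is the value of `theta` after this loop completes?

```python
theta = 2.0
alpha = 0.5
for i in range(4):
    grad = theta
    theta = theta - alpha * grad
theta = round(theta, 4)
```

Gradient descent: w = 2.0 * (1 - 0.5)^4
`theta` takes the values: 2.0 → 1.0 → 0.5 → 0.25 → 0.125

Answer: 0.125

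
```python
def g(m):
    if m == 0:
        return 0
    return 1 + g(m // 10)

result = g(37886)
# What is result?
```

Count of digits of 37886: 5

Answer: 5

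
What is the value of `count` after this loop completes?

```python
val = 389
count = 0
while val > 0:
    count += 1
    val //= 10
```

Count digits by repeated division by 10
`count` takes the values: 0 → 1 → 2 → 3

Answer: 3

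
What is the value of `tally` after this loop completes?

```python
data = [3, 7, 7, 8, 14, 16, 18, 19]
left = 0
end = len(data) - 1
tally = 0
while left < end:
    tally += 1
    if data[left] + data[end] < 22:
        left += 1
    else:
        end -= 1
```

Steps to find pair summing to 22
`tally` takes the values: 0 → 1 → 2 → 3 → 4 → 5 → 6 → 7

Answer: 7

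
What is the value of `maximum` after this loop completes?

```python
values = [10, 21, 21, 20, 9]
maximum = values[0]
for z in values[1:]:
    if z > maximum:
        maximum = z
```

Maximum of [10, 21, 21, 20, 9]
`maximum` takes the values: 10 → 21

Answer: 21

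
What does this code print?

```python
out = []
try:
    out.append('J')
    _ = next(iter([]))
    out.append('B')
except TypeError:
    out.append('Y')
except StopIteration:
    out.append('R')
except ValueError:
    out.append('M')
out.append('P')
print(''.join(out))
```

Execution trace: 'J' (try body) → 'R' (except StopIteration) → 'P' (after the try/except). Output: JRP

Answer: JRP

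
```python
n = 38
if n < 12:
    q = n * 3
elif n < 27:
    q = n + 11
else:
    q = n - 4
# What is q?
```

Trace:
`n = 38` → n = 38
`if n < 12: ...` → n < 12 is False, n < 27 is False, take else branch → q = 34
So q = 34

Answer: 34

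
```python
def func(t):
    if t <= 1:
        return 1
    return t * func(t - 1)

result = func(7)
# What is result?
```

func(7) = 7 * 6 * 5 * 4 * 3 * 2 * 1 = 5040

Answer: 5040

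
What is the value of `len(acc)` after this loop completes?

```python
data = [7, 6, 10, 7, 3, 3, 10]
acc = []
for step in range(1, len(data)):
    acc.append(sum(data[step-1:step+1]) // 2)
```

Number of 2-element averages
`acc` takes the values: [] → [6] → [6, 8] → [6, 8, 8] → [6, 8, 8, 5] → [6, 8, 8, 5, 3] → [6, 8, 8, 5, 3, 6]
So `len(acc)` = 6

Answer: 6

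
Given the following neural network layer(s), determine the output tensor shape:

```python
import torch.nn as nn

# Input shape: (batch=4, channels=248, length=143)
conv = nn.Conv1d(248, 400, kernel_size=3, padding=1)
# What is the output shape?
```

Input: (4, 248, 143) -> Output: (4, 400, 143)

Answer: (4, 400, 143)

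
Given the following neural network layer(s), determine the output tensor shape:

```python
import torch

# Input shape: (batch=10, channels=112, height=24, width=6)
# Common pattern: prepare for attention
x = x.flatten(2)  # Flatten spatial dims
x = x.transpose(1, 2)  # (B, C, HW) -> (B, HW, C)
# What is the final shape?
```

Input: (10, 112, 24, 6) -> after flatten(2): (10, 112, 144) -> Output: (10, 144, 112)

Answer: (10, 144, 112)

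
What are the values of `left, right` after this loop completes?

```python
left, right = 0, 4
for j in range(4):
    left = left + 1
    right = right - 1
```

left goes 0→4, right goes 4→0
`left, right` takes the values: (0, 4) → (1, 4) → (1, 3) → (2, 3) → (2, 2) → (3, 2) → (3, 1) → (4, 1) → (4, 0)

Answer: 4, 0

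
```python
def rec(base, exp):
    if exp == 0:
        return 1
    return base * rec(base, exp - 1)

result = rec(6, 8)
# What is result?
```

rec(6, 8) = 6 * 6 * 6 * 6 * 6 * 6 * 6 * 6 = 1679616

Answer: 1679616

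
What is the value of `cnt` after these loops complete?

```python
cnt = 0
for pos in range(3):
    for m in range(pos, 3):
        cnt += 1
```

Upper triangle: 3 + 2 + ... + 1
`cnt` takes the values: 0 → 1 → 2 → 3 → 4 → 5 → 6

Answer: 6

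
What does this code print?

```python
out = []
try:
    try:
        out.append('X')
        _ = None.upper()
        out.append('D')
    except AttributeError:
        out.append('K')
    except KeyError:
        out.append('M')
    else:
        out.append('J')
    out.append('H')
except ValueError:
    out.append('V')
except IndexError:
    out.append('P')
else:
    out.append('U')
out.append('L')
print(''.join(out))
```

Execution trace: 'X' (inner try body) → 'K' (inner except AttributeError) → 'H' (try body, no exception) → 'U' (else) → 'L' (after the try/except). Output: XKHUL

Answer: XKHUL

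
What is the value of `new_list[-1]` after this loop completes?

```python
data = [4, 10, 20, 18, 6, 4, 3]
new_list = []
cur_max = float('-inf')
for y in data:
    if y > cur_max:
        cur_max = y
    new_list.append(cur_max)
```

Running max ends at 20
`new_list` takes the values: [] → [4] → [4, 10] → [4, 10, 20] → [4, 10, 20, 20] → [4, 10, 20, 20, 20] → [4, 10, 20, 20, 20, 20] → [4, 10, 20, 20, 20, 20, 20]
So `new_list[-1]` = 20

Answer: 20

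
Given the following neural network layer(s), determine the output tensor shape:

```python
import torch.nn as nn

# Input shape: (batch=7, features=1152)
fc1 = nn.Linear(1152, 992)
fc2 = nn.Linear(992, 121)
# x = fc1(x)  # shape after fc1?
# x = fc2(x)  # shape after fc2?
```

Input: (7, 1152) -> after fc1: (7, 992) -> Output: (7, 121)

Answer: (7, 121)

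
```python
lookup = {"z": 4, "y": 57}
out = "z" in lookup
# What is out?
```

Trace:
`lookup = {"z": 4, "y": 57}` → lookup = {'z': 4, 'y': 57}
`out = "z" in lookup` → out = True
So out = True

Answer: True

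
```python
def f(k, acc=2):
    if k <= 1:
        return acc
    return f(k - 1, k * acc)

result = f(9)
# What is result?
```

Accumulator trace (n, acc): (9, 2) -> (8, 18) -> (7, 144) -> (6, 1008) -> (5, 6048) -> (4, 30240) -> (3, 120960) -> (2, 362880) -> (1, 725760) -> return 725760

Answer: 725760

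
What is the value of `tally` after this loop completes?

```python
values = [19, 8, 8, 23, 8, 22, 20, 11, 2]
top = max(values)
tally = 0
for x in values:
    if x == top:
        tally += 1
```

Count of max value 23 in [19, 8, 8, 23, 8, 22, 20, 11, 2]
`tally` takes the values: 0 → 1

Answer: 1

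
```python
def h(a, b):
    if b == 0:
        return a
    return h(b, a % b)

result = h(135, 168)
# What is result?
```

h(135, 168) -> h(168, 135) -> h(135, 33) -> h(33, 3) -> h(3, 0) -> 3

Answer: 3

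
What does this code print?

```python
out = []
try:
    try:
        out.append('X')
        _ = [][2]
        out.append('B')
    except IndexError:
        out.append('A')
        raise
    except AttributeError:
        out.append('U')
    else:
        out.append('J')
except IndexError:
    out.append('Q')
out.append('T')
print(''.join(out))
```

Execution trace: 'X' (inner try body) → 'A' (inner except IndexError) → 'Q' (outer except IndexError) → 'T' (after the try/except). Output: XAQT

Answer: XAQT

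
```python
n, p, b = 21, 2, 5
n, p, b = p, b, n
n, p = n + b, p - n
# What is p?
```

Trace:
`n, p, b = 21, 2, 5` → n = 21; p = 2; b = 5
`n, p, b = p, b, n` → n = 2; p = 5; b = 21
`n, p = n + b, p - n` → n = 23; p = 3
So p = 3

Answer: 3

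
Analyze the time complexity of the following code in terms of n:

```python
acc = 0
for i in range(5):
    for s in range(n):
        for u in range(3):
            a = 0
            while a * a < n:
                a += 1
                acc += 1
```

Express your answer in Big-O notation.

Each loop level contributes: 1 × n × 1 × √n. Multiplying the contributions gives O(n√n).

Answer: O(n√n)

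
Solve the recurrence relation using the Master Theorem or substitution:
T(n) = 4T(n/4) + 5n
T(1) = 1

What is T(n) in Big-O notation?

By Master Theorem: a=4, b=4, f(n)=5n. Since log_4(4) = 1 and f(n) = Θ(n^1), Case 2 applies. T(n) = O(n log n).

Answer: O(n log n)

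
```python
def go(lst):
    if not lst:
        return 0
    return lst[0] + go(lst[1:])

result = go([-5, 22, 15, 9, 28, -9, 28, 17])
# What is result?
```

(-5) + 22 + 15 + 9 + 28 + (-9) + 28 + 17 + 0 = 105

Answer: 105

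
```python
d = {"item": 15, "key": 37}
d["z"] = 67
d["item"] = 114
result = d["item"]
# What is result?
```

Trace:
`d = {"item": 15, "key": 37}` → d = {'item': 15, 'key': 37}
`d["z"] = 67` → d = {'item': 15, 'key': 37, 'z': 67}
`d["item"] = 114` → d = {'item': 114, 'key': 37, 'z': 67}
`result = d["item"]` → result = 114
So result = 114

Answer: 114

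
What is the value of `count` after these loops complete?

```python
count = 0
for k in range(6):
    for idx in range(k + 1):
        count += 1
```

Triangle: 1 + 2 + ... + 6
`count` takes the values: 0 → 1 → 2 → 3 → 4 → 5 → 6 → 7 → 8 → 9 → 10 → 11 → 12 → 13 → 14 → 15 → 16 → 17 → 18 → 19 → 20 → 21

Answer: 21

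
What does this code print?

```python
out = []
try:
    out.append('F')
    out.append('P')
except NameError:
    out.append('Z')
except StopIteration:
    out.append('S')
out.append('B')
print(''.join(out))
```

Execution trace: 'F' (try body) → 'P' (try body, no exception) → 'B' (after the try/except). Output: FPB

Answer: FPB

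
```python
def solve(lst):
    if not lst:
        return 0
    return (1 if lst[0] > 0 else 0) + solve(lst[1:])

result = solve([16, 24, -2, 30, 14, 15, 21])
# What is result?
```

Count of positive elements in [16, 24, -2, 30, 14, 15, 21] = 6

Answer: 6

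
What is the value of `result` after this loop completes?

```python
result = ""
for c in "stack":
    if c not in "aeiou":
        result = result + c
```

Remove vowels from 'stack'
`result` takes the values: "" → "s" → "st" → "stc" → "stck"

Answer: "stck"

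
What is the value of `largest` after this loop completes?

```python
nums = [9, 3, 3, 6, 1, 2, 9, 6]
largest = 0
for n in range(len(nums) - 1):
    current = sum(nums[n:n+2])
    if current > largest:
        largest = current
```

Max sum of 2-element window in [9, 3, 3, 6, 1, 2, 9, 6]
`largest` takes the values: 0 → 12 → 15

Answer: 15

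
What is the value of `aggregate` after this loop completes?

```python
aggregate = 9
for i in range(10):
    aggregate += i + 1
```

Start at 9, add 1 to 10 = 64
`aggregate` takes the values: 9 → 10 → 12 → 15 → 19 → 24 → 30 → 37 → 45 → 54 → 64

Answer: 64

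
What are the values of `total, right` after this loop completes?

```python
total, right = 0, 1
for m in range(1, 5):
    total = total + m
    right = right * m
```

Sum and factorial of 1 to 4
`total, right` takes the values: (0, 1) → (1, 1) → (3, 1) → (3, 2) → (6, 2) → (6, 6) → (10, 6) → (10, 24)

Answer: 10, 24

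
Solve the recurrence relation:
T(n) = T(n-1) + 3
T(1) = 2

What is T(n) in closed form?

Unrolling: T(n) = T(1) + 3·(n-1) = 2 + 3(n-1) = 3n - 1.

Answer: T(n) = 3n - 1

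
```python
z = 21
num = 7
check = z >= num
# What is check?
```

Trace:
`z = 21` → z = 21
`num = 7` → num = 7
`check = z >= num` → check = True
So check = True

Answer: True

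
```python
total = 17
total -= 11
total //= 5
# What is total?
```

Trace:
`total = 17` → total = 17
`total -= 11` → total = 6
`total //= 5` → total = 1
So total = 1

Answer: 1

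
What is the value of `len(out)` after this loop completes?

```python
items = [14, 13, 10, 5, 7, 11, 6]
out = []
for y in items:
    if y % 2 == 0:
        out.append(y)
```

Count even numbers in [14, 13, 10, 5, 7, 11, 6]
`out` takes the values: [] → [14] → [14, 10] → [14, 10, 6]
So `len(out)` = 3

Answer: 3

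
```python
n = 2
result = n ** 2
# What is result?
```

Trace:
`n = 2` → n = 2
`result = n ** 2` → result = 4
So result = 4

Answer: 4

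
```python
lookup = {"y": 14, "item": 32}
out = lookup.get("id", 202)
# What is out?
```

Trace:
`lookup = {"y": 14, "item": 32}` → lookup = {'y': 14, 'item': 32}
`out = lookup.get("id", 202)` → out = 202
So out = 202

Answer: 202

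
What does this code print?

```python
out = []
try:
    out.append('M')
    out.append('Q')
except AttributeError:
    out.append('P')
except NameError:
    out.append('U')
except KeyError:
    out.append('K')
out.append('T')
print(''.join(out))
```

Execution trace: 'M' (try body) → 'Q' (try body, no exception) → 'T' (after the try/except). Output: MQT

Answer: MQT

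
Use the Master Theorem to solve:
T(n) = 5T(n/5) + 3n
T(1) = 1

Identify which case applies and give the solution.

a=5, b=5, f(n)=3n. log_5(5) = 1. Since c=1 = 1, Case 2 applies: T(n) = Θ(n^log_b(a) · log n) = O(n log n).

Answer: O(n log n) - Case 2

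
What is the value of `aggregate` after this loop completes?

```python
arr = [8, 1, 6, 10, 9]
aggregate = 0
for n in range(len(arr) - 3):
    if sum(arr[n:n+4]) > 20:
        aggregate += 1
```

Count windows with sum > 20
`aggregate` takes the values: 0 → 1 → 2

Answer: 2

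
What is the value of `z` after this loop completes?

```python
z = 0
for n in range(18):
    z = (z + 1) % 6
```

Increment mod 6, 18 times = 0
`z` takes the values: 0 → 1 → 2 → 3 → 4 → 5 → 0 → 1 → 2 → 3 → 4 → 5 → 0 → 1 → 2 → 3 → 4 → 5 → 0

Answer: 0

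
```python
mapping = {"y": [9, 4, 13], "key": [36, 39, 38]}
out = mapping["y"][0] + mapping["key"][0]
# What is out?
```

Trace:
`mapping = {"y": [9, 4, 13], "key": [36, 39, 38]}` → mapping = {'y': [9, 4, 13], 'key': [36, 39, 38]}
`out = mapping["y"][0] + mapping["key"][0]` → out = 45
So out = 45

Answer: 45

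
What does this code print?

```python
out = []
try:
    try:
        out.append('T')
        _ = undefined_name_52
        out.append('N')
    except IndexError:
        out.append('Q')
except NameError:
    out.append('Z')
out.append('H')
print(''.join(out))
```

Execution trace: 'T' (try body) → 'Z' (outer except NameError) → 'H' (after the try/except). Output: TZH

Answer: TZH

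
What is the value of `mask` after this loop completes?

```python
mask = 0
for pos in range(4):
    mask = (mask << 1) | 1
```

Build 4 consecutive 1-bits: 0b1111
`mask` takes the values: 0 → 1 → 3 → 7 → 15

Answer: 15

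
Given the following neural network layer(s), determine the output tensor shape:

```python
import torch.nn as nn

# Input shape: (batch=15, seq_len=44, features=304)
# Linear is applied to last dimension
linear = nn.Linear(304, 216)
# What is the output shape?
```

Input: (15, 44, 304) -> Output: (15, 44, 216)

Answer: (15, 44, 216)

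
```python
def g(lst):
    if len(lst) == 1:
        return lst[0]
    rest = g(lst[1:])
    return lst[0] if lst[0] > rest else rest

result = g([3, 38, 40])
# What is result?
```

Recursive max over [3, 38, 40] = 40

Answer: 40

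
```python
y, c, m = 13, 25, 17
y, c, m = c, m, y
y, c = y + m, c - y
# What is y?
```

Trace:
`y, c, m = 13, 25, 17` → y = 13; c = 25; m = 17
`y, c, m = c, m, y` → y = 25; c = 17; m = 13
`y, c = y + m, c - y` → y = 38; c = -8
So y = 38

Answer: 38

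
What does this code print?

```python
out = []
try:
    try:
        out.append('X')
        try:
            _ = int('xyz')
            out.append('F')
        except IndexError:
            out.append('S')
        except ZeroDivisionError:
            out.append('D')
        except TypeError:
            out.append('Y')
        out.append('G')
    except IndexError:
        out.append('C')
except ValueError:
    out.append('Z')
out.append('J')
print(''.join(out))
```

Execution trace: 'X' (try body) → 'Z' (outer except ValueError) → 'J' (after the try/except). Output: XZJ

Answer: XZJ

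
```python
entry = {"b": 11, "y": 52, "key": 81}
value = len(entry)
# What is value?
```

Trace:
`entry = {"b": 11, "y": 52, "key": 81}` → entry = {'b': 11, 'y': 52, 'key': 81}
`value = len(entry)` → value = 3
So value = 3

Answer: 3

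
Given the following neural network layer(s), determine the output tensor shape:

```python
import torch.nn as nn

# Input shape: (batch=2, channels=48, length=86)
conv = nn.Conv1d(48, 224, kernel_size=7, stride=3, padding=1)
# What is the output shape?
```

Input: (2, 48, 86) -> Output: (2, 224, 28)

Answer: (2, 224, 28)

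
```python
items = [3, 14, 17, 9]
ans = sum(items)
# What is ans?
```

Trace:
`items = [3, 14, 17, 9]` → items = [3, 14, 17, 9]
`ans = sum(items)` → ans = 43
So ans = 43

Answer: 43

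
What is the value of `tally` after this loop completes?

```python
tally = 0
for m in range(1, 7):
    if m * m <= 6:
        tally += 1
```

Count numbers where m² ≤ 6
`tally` takes the values: 0 → 1 → 2

Answer: 2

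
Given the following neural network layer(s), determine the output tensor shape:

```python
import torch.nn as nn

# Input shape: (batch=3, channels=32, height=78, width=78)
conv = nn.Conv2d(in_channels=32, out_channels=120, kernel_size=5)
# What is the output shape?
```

Input: (3, 32, 78, 78) -> Output: (3, 120, 74, 74)

Answer: (3, 120, 74, 74)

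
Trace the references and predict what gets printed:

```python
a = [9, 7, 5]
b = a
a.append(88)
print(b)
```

Key concept: basic list aliasing.
Step by step:
`a = [9, 7, 5]` → a = [9, 7, 5]
`b = a` → b = [9, 7, 5] (same object as a)
`a.append(88)` → a = [9, 7, 5, 88] (same object as b); b = [9, 7, 5, 88] (same object as a)
`print(b)` → prints [9, 7, 5, 88]

Answer: [9, 7, 5, 88]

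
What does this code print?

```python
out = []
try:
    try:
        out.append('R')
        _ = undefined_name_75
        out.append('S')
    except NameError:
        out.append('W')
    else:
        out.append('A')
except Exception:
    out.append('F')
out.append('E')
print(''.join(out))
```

Execution trace: 'R' (inner try body) → 'W' (inner except NameError) → 'E' (after the try/except). Output: RWE

Answer: RWE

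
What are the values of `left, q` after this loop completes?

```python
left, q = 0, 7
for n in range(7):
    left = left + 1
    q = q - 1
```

left goes 0→7, q goes 7→0
`left, q` takes the values: (0, 7) → (1, 7) → (1, 6) → (2, 6) → (2, 5) → (3, 5) → (3, 4) → (4, 4) → (4, 3) → (5, 3) → (5, 2) → (6, 2) → (6, 1) → (7, 1) → (7, 0)

Answer: 7, 0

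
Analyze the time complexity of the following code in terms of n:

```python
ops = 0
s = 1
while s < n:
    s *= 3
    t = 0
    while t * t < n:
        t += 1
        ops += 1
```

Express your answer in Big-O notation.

Each loop level contributes: log n × √n. Multiplying the contributions gives O(√n log n).

Answer: O(√n log n)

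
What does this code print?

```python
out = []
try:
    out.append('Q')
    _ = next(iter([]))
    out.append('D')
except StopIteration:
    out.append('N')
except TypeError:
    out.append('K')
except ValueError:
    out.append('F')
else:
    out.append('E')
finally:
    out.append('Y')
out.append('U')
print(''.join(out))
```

Execution trace: 'Q' (try body) → 'N' (except StopIteration) → 'Y' (finally) → 'U' (after the try/except). Output: QNYU

Answer: QNYU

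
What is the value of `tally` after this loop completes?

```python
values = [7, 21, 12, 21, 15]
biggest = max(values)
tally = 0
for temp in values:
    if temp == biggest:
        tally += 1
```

Count of max value 21 in [7, 21, 12, 21, 15]
`tally` takes the values: 0 → 1 → 2

Answer: 2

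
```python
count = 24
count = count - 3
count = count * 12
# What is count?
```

Trace:
`count = 24` → count = 24
`count = count - 3` → count = 21
`count = count * 12` → count = 252
So count = 252

Answer: 252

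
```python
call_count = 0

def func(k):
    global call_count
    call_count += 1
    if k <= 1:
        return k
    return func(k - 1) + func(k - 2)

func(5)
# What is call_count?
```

Calls(k) = 1 + Calls(k-1) + Calls(k-2); Calls(0)=Calls(1)=1. For k=5 this gives 15.

Answer: 15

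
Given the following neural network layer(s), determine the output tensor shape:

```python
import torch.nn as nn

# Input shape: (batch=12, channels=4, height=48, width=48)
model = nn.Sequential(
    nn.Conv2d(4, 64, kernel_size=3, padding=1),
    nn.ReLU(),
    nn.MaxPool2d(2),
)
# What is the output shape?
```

Input: (12, 4, 48, 48) -> after Conv2d: (12, 64, 48, 48) -> after ReLU: (12, 64, 48, 48) -> Output: (12, 64, 24, 24)

Answer: (12, 64, 24, 24)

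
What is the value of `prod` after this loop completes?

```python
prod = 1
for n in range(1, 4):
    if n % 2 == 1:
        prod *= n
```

Product of odd numbers 1 to 3
`prod` takes the values: 1 → 3

Answer: 3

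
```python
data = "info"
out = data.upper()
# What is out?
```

Trace:
`data = "info"` → data = 'info'
`out = data.upper()` → out = 'INFO'
So out = 'INFO'

Answer: 'INFO'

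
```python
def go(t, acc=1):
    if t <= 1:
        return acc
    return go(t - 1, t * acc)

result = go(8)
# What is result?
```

Accumulator trace (n, acc): (8, 1) -> (7, 8) -> (6, 56) -> (5, 336) -> (4, 1680) -> (3, 6720) -> (2, 20160) -> (1, 40320) -> return 40320

Answer: 40320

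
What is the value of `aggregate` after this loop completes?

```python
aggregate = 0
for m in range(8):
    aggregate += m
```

Sum of 0 to 7 = 28
`aggregate` takes the values: 0 → 1 → 3 → 6 → 10 → 15 → 21 → 28

Answer: 28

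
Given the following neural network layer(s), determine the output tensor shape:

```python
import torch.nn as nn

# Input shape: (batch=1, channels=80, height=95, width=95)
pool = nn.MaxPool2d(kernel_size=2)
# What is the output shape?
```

Input: (1, 80, 95, 95) -> Output: (1, 80, 47, 47)

Answer: (1, 80, 47, 47)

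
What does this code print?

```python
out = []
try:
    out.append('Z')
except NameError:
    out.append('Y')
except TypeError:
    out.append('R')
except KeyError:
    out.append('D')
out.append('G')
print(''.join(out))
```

Execution trace: 'Z' (try body, no exception) → 'G' (after the try/except). Output: ZG

Answer: ZG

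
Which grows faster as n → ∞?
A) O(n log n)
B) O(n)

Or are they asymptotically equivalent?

O(n log n) vs O(n): Higher order terms dominate.

Answer: A) O(n log n) grows faster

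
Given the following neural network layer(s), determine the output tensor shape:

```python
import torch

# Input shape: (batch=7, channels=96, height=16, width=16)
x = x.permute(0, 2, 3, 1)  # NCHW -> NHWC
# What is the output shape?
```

Input: (7, 96, 16, 16) -> Output: (7, 16, 16, 96)

Answer: (7, 16, 16, 96)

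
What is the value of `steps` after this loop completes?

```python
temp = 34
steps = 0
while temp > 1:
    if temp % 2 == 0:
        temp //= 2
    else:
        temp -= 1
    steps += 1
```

Steps to reduce 34 to 1
`steps` takes the values: 0 → 1 → 2 → 3 → 4 → 5 → 6

Answer: 6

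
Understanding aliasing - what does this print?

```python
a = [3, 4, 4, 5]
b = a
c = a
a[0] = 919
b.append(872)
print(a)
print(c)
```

Key concept: multiple aliases.
Step by step:
`a = [3, 4, 4, 5]` → a = [3, 4, 4, 5]
`b = a` → b = [3, 4, 4, 5] (same object as a)
`c = a` → c = [3, 4, 4, 5] (same object as a, b)
`a[0] = 919` → a = [919, 4, 4, 5] (same object as b, c); b = [919, 4, 4, 5] (same object as a, c); c = [919, 4, 4, 5] (same object as a, b)
`b.append(872)` → a = [919, 4, 4, 5, 872] (same object as b, c); b = [919, 4, 4, 5, 872] (same object as a, c); c = [919, 4, 4, 5, 872] (same object as a, b)
`print(a)` → prints [919, 4, 4, 5, 872]
`print(c)` → prints [919, 4, 4, 5, 872]

Answer:
[919, 4, 4, 5, 872]
[919, 4, 4, 5, 872]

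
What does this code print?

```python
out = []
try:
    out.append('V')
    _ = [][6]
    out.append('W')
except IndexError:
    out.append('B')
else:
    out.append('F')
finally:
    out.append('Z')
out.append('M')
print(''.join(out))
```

Execution trace: 'V' (try body) → 'B' (except IndexError) → 'Z' (finally) → 'M' (after the try/except). Output: VBZM

Answer: VBZM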